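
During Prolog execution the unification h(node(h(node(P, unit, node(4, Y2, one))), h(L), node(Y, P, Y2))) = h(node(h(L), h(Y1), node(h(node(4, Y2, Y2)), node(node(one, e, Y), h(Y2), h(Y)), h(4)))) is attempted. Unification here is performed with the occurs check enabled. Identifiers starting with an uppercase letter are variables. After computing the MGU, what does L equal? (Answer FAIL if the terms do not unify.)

node(node(node(one, e, h(node(4, h(4), h(4)))), h(h(4)), h(h(node(4, h(4), h(4))))), unit, node(4, h(4), one))

Decompose h/1: node(h(node(P, unit, node(4, Y2, one))), h(L), node(Y, P, Y2)) = node(h(L), h(Y1), node(h(node(4, Y2, Y2)), node(node(one, e, Y), h(Y2), h(Y)), h(4))).
Decompose node/3: h(node(P, unit, node(4, Y2, one))) = h(L),  h(L) = h(Y1),  node(Y, P, Y2) = node(h(node(4, Y2, Y2)), node(node(one, e, Y), h(Y2), h(Y)), h(4)).
Decompose h/1: node(P, unit, node(4, Y2, one)) = L.
Bind L := node(P, unit, node(4, Y2, one)); substituting into the one remaining equation that mentions L gives: h(node(P, unit, node(4, Y2, one))) = h(Y1).
Decompose h/1: node(P, unit, node(4, Y2, one)) = Y1.
Bind Y1 := node(P, unit, node(4, Y2, one)); no other remaining equation mentions Y1.
Decompose node/3: Y = h(node(4, Y2, Y2)),  P = node(node(one, e, Y), h(Y2), h(Y)),  Y2 = h(4).
Bind Y := h(node(4, Y2, Y2)); substituting into the one remaining equation that mentions Y gives: P = node(node(one, e, h(node(4, Y2, Y2))), h(Y2), h(h(node(4, Y2, Y2)))).
Bind P := node(node(one, e, h(node(4, Y2, Y2))), h(Y2), h(h(node(4, Y2, Y2)))); no other remaining equation mentions P. Substituting into the earlier bindings gives L := node(node(node(one, e, h(node(4, Y2, Y2))), h(Y2), h(h(node(4, Y2, Y2)))), unit, node(4, Y2, one)), Y1 := node(node(node(one, e, h(node(4, Y2, Y2))), h(Y2), h(h(node(4, Y2, Y2)))), unit, node(4, Y2, one)).
Bind Y2 := h(4). Substituting into the earlier bindings gives L := node(node(node(one, e, h(node(4, h(4), h(4)))), h(h(4)), h(h(node(4, h(4), h(4))))), unit, node(4, h(4), one)), Y1 := node(node(node(one, e, h(node(4, h(4), h(4)))), h(h(4)), h(h(node(4, h(4), h(4))))), unit, node(4, h(4), one)), Y := h(node(4, h(4), h(4))), P := node(node(one, e, h(node(4, h(4), h(4)))), h(h(4)), h(h(node(4, h(4), h(4))))).
MGU = { L -> node(node(node(one, e, h(node(4, h(4), h(4)))), h(h(4)), h(h(node(4, h(4), h(4))))), unit, node(4, h(4), one)), Y1 -> node(node(node(one, e, h(node(4, h(4), h(4)))), h(h(4)), h(h(node(4, h(4), h(4))))), unit, node(4, h(4), one)), Y -> h(node(4, h(4), h(4))), P -> node(node(one, e, h(node(4, h(4), h(4)))), h(h(4)), h(h(node(4, h(4), h(4))))), Y2 -> h(4) }, so L -> node(node(node(one, e, h(node(4, h(4), h(4)))), h(h(4)), h(h(node(4, h(4), h(4))))), unit, node(4, h(4), one)).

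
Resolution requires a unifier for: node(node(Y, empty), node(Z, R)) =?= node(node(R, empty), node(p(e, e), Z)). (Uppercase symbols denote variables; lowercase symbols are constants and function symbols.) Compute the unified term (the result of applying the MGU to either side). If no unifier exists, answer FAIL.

node(node(p(e, e), empty), node(p(e, e), p(e, e)))

Decompose node/2: node(Y, empty) =?= node(R, empty),  node(Z, R) =?= node(p(e, e), Z).
Decompose node/2: Y =?= R,  empty =?= empty.
Bind Y := R; no other remaining equation mentions Y.
Delete trivial equation empty =?= empty.
Decompose node/2: Z =?= p(e, e),  R =?= Z.
Bind Z := p(e, e); substituting into the remaining equation gives: R =?= p(e, e).
Bind R := p(e, e). Substituting into the earlier binding gives Y := p(e, e).
Applying the MGU to either side gives node(node(p(e, e), empty), node(p(e, e), p(e, e))).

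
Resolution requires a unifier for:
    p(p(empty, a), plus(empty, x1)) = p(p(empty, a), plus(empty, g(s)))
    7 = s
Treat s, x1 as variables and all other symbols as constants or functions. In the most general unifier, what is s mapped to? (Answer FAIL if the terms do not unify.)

Decompose p/2: p(empty, a) = p(empty, a),  plus(empty, x1) = plus(empty, g(s)).
Delete trivial equation p(empty, a) = p(empty, a).
Decompose plus/2: empty = empty,  x1 = g(s).
Delete trivial equation empty = empty.
Bind x1 := g(s); no other remaining equation mentions x1.
Bind s := 7. Substituting into the earlier binding gives x1 := g(7).
MGU = { x1 := g(7), s := 7 }, so s := 7.

7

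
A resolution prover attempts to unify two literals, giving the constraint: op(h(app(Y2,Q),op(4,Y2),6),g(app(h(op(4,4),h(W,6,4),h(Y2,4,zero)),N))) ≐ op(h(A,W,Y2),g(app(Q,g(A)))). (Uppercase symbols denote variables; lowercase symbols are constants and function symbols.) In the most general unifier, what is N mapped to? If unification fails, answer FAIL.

Decompose op/2: h(app(Y2,Q),op(4,Y2),6) ≐ h(A,W,Y2),  g(app(h(op(4,4),h(W,6,4),h(Y2,4,zero)),N)) ≐ g(app(Q,g(A))).
Decompose h/3: app(Y2,Q) ≐ A,  op(4,Y2) ≐ W,  6 ≐ Y2.
Bind A := app(Y2,Q); substituting into the one remaining equation that mentions A gives: g(app(h(op(4,4),h(W,6,4),h(Y2,4,zero)),N)) ≐ g(app(Q,g(app(Y2,Q)))).
Bind W := op(4,Y2); substituting into the one remaining equation that mentions W gives: g(app(h(op(4,4),h(op(4,Y2),6,4),h(Y2,4,zero)),N)) ≐ g(app(Q,g(app(Y2,Q)))).
Bind Y2 := 6; substituting into the remaining equation gives: g(app(h(op(4,4),h(op(4,6),6,4),h(6,4,zero)),N)) ≐ g(app(Q,g(app(6,Q)))). Substituting into the earlier bindings gives A := app(6,Q), W := op(4,6).
Decompose g/1: app(h(op(4,4),h(op(4,6),6,4),h(6,4,zero)),N) ≐ app(Q,g(app(6,Q))).
Decompose app/2: h(op(4,4),h(op(4,6),6,4),h(6,4,zero)) ≐ Q,  N ≐ g(app(6,Q)).
Bind Q := h(op(4,4),h(op(4,6),6,4),h(6,4,zero)); substituting into the remaining equation gives: N ≐ g(app(6,h(op(4,4),h(op(4,6),6,4),h(6,4,zero)))). Substituting into the earlier binding gives A := app(6,h(op(4,4),h(op(4,6),6,4),h(6,4,zero))).
Bind N := g(app(6,h(op(4,4),h(op(4,6),6,4),h(6,4,zero)))).
MGU = { A -> app(6,h(op(4,4),h(op(4,6),6,4),h(6,4,zero))), W -> op(4,6), Y2 -> 6, Q -> h(op(4,4),h(op(4,6),6,4),h(6,4,zero)), N -> g(app(6,h(op(4,4),h(op(4,6),6,4),h(6,4,zero)))) }, so N -> g(app(6,h(op(4,4),h(op(4,6),6,4),h(6,4,zero)))).

g(app(6,h(op(4,4),h(op(4,6),6,4),h(6,4,zero))))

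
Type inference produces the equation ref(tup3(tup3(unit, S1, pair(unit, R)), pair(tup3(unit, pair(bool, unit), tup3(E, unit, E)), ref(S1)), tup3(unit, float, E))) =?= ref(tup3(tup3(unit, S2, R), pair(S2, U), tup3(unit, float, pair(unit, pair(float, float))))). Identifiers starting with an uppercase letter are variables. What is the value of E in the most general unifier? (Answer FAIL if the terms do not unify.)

FAIL

Decompose ref/1: tup3(tup3(unit, S1, pair(unit, R)), pair(tup3(unit, pair(bool, unit), tup3(E, unit, E)), ref(S1)), tup3(unit, float, E)) =?= tup3(tup3(unit, S2, R), pair(S2, U), tup3(unit, float, pair(unit, pair(float, float)))).
Decompose tup3/3: tup3(unit, S1, pair(unit, R)) =?= tup3(unit, S2, R),  pair(tup3(unit, pair(bool, unit), tup3(E, unit, E)), ref(S1)) =?= pair(S2, U),  tup3(unit, float, E) =?= tup3(unit, float, pair(unit, pair(float, float))).
Decompose tup3/3: unit =?= unit,  S1 =?= S2,  pair(unit, R) =?= R.
Delete trivial equation unit =?= unit.
Bind S1 := S2; substituting into the one remaining equation that mentions S1 gives: pair(tup3(unit, pair(bool, unit), tup3(E, unit, E)), ref(S2)) =?= pair(S2, U).
Occurs check fails: R occurs in pair(unit, R); the equation R =?= pair(unit, R) has no finite solution.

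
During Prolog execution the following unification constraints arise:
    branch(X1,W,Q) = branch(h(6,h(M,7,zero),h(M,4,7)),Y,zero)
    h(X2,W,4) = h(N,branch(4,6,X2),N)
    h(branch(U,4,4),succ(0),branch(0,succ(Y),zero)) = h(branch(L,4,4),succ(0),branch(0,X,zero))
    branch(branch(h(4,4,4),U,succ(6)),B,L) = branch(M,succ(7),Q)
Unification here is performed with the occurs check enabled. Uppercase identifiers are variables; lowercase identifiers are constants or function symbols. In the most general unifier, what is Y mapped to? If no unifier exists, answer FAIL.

branch(4,6,4)

Decompose branch/3: X1 = h(6,h(M,7,zero),h(M,4,7)),  W = Y,  Q = zero.
Bind X1 := h(6,h(M,7,zero),h(M,4,7)); no other remaining equation mentions X1.
Bind W := Y; substituting into the one remaining equation that mentions W gives: h(X2,Y,4) = h(N,branch(4,6,X2),N).
Bind Q := zero; substituting into the one remaining equation that mentions Q gives: branch(branch(h(4,4,4),U,succ(6)),B,L) = branch(M,succ(7),zero).
Decompose h/3: X2 = N,  Y = branch(4,6,X2),  4 = N.
Bind X2 := N; substituting into the one remaining equation that mentions X2 gives: Y = branch(4,6,N).
Bind Y := branch(4,6,N); substituting into the one remaining equation that mentions Y gives: h(branch(U,4,4),succ(0),branch(0,succ(branch(4,6,N)),zero)) = h(branch(L,4,4),succ(0),branch(0,X,zero)). Substituting into the earlier binding gives W := branch(4,6,N).
Bind N := 4; substituting into the one remaining equation that mentions N gives: h(branch(U,4,4),succ(0),branch(0,succ(branch(4,6,4)),zero)) = h(branch(L,4,4),succ(0),branch(0,X,zero)). Substituting into the earlier bindings gives W := branch(4,6,4), X2 := 4, Y := branch(4,6,4).
Decompose h/3: branch(U,4,4) = branch(L,4,4),  succ(0) = succ(0),  branch(0,succ(branch(4,6,4)),zero) = branch(0,X,zero).
Decompose branch/3: U = L,  4 = 4,  4 = 4.
Bind U := L; substituting into the one remaining equation that mentions U gives: branch(branch(h(4,4,4),L,succ(6)),B,L) = branch(M,succ(7),zero).
Delete trivial equation 4 = 4.
Delete trivial equation 4 = 4.
Delete trivial equation succ(0) = succ(0).
Decompose branch/3: 0 = 0,  succ(branch(4,6,4)) = X,  zero = zero.
Delete trivial equation 0 = 0.
Bind X := succ(branch(4,6,4)); no other remaining equation mentions X.
Delete trivial equation zero = zero.
Decompose branch/3: branch(h(4,4,4),L,succ(6)) = M,  B = succ(7),  L = zero.
Bind M := branch(h(4,4,4),L,succ(6)); no other remaining equation mentions M. Substituting into the earlier binding gives X1 := h(6,h(branch(h(4,4,4),L,succ(6)),7,zero),h(branch(h(4,4,4),L,succ(6)),4,7)).
Bind B := succ(7); no other remaining equation mentions B.
Bind L := zero. Substituting into the earlier bindings gives X1 := h(6,h(branch(h(4,4,4),zero,succ(6)),7,zero),h(branch(h(4,4,4),zero,succ(6)),4,7)), U := zero, M := branch(h(4,4,4),zero,succ(6)).
MGU = { X1 = h(6,h(branch(h(4,4,4),zero,succ(6)),7,zero),h(branch(h(4,4,4),zero,succ(6)),4,7)), W = branch(4,6,4), Q = zero, X2 = 4, Y = branch(4,6,4), N = 4, U = zero, X = succ(branch(4,6,4)), M = branch(h(4,4,4),zero,succ(6)), B = succ(7), L = zero }, so Y = branch(4,6,4).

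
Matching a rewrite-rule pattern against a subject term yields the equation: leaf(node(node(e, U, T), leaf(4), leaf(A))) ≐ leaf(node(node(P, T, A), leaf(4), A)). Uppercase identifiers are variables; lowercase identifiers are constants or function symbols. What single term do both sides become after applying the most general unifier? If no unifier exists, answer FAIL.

Decompose leaf/1: node(node(e, U, T), leaf(4), leaf(A)) ≐ node(node(P, T, A), leaf(4), A).
Decompose node/3: node(e, U, T) ≐ node(P, T, A),  leaf(4) ≐ leaf(4),  leaf(A) ≐ A.
Decompose node/3: e ≐ P,  U ≐ T,  T ≐ A.
Bind P := e; no other remaining equation mentions P.
Bind U := T; no other remaining equation mentions U.
Bind T := A; no other remaining equation mentions T. Substituting into the earlier binding gives U := A.
Delete trivial equation leaf(4) ≐ leaf(4).
Occurs check fails: A occurs in leaf(A); the equation A ≐ leaf(A) has no finite solution.

FAIL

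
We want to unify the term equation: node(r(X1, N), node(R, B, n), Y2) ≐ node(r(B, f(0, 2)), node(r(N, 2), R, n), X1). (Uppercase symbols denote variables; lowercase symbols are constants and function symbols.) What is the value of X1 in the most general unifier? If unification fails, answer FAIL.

r(f(0, 2), 2)

Decompose node/3: r(X1, N) ≐ r(B, f(0, 2)),  node(R, B, n) ≐ node(r(N, 2), R, n),  Y2 ≐ X1.
Decompose r/2: X1 ≐ B,  N ≐ f(0, 2).
Bind X1 := B; substituting into the one remaining equation that mentions X1 gives: Y2 ≐ B.
Bind N := f(0, 2); substituting into the one remaining equation that mentions N gives: node(R, B, n) ≐ node(r(f(0, 2), 2), R, n).
Decompose node/3: R ≐ r(f(0, 2), 2),  B ≐ R,  n ≐ n.
Bind R := r(f(0, 2), 2); substituting into the one remaining equation that mentions R gives: B ≐ r(f(0, 2), 2).
Bind B := r(f(0, 2), 2); substituting into the one remaining equation that mentions B gives: Y2 ≐ r(f(0, 2), 2). Substituting into the earlier binding gives X1 := r(f(0, 2), 2).
Delete trivial equation n ≐ n.
Bind Y2 := r(f(0, 2), 2).
MGU = { X1 -> r(f(0, 2), 2), N -> f(0, 2), R -> r(f(0, 2), 2), B -> r(f(0, 2), 2), Y2 -> r(f(0, 2), 2) }, so X1 -> r(f(0, 2), 2).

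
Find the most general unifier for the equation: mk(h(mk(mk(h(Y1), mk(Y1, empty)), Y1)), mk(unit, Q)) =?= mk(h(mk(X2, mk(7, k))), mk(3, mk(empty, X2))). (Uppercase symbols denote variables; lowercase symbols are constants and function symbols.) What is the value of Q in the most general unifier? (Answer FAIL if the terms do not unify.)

Decompose mk/2: h(mk(mk(h(Y1), mk(Y1, empty)), Y1)) =?= h(mk(X2, mk(7, k))),  mk(unit, Q) =?= mk(3, mk(empty, X2)).
Decompose h/1: mk(mk(h(Y1), mk(Y1, empty)), Y1) =?= mk(X2, mk(7, k)).
Decompose mk/2: mk(h(Y1), mk(Y1, empty)) =?= X2,  Y1 =?= mk(7, k).
Bind X2 := mk(h(Y1), mk(Y1, empty)); substituting into the one remaining equation that mentions X2 gives: mk(unit, Q) =?= mk(3, mk(empty, mk(h(Y1), mk(Y1, empty)))).
Bind Y1 := mk(7, k); substituting into the remaining equation gives: mk(unit, Q) =?= mk(3, mk(empty, mk(h(mk(7, k)), mk(mk(7, k), empty)))). Substituting into the earlier binding gives X2 := mk(h(mk(7, k)), mk(mk(7, k), empty)).
Decompose mk/2: unit =?= 3,  Q =?= mk(empty, mk(h(mk(7, k)), mk(mk(7, k), empty))).
Clash: constants unit and 3 differ; no unifier exists.

FAIL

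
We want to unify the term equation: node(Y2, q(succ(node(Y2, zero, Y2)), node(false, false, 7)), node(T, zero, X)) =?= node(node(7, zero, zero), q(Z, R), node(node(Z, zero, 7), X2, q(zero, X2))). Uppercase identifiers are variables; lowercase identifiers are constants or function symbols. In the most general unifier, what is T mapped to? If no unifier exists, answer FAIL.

Decompose node/3: Y2 =?= node(7, zero, zero),  q(succ(node(Y2, zero, Y2)), node(false, false, 7)) =?= q(Z, R),  node(T, zero, X) =?= node(node(Z, zero, 7), X2, q(zero, X2)).
Bind Y2 := node(7, zero, zero); substituting into the one remaining equation that mentions Y2 gives: q(succ(node(node(7, zero, zero), zero, node(7, zero, zero))), node(false, false, 7)) =?= q(Z, R).
Decompose q/2: succ(node(node(7, zero, zero), zero, node(7, zero, zero))) =?= Z,  node(false, false, 7) =?= R.
Bind Z := succ(node(node(7, zero, zero), zero, node(7, zero, zero))); substituting into the one remaining equation that mentions Z gives: node(T, zero, X) =?= node(node(succ(node(node(7, zero, zero), zero, node(7, zero, zero))), zero, 7), X2, q(zero, X2)).
Bind R := node(false, false, 7); no other remaining equation mentions R.
Decompose node/3: T =?= node(succ(node(node(7, zero, zero), zero, node(7, zero, zero))), zero, 7),  zero =?= X2,  X =?= q(zero, X2).
Bind T := node(succ(node(node(7, zero, zero), zero, node(7, zero, zero))), zero, 7); no other remaining equation mentions T.
Bind X2 := zero; substituting into the remaining equation gives: X =?= q(zero, zero).
Bind X := q(zero, zero).
MGU = { Y2 := node(7, zero, zero), Z := succ(node(node(7, zero, zero), zero, node(7, zero, zero))), R := node(false, false, 7), T := node(succ(node(node(7, zero, zero), zero, node(7, zero, zero))), zero, 7), X2 := zero, X := q(zero, zero) }, so T := node(succ(node(node(7, zero, zero), zero, node(7, zero, zero))), zero, 7).

node(succ(node(node(7, zero, zero), zero, node(7, zero, zero))), zero, 7)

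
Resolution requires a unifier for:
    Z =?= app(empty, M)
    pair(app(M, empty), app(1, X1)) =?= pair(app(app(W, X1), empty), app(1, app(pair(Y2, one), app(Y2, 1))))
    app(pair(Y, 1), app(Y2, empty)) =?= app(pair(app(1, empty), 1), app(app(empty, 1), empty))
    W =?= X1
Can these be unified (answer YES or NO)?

YES

Bind Z := app(empty, M); no other remaining equation mentions Z.
Decompose pair/2: app(M, empty) =?= app(app(W, X1), empty),  app(1, X1) =?= app(1, app(pair(Y2, one), app(Y2, 1))).
Decompose app/2: M =?= app(W, X1),  empty =?= empty.
Bind M := app(W, X1); no other remaining equation mentions M. Substituting into the earlier binding gives Z := app(empty, app(W, X1)).
Delete trivial equation empty =?= empty.
Decompose app/2: 1 =?= 1,  X1 =?= app(pair(Y2, one), app(Y2, 1)).
Delete trivial equation 1 =?= 1.
Bind X1 := app(pair(Y2, one), app(Y2, 1)); substituting into the one remaining equation that mentions X1 gives: W =?= app(pair(Y2, one), app(Y2, 1)). Substituting into the earlier bindings gives Z := app(empty, app(W, app(pair(Y2, one), app(Y2, 1)))), M := app(W, app(pair(Y2, one), app(Y2, 1))).
Decompose app/2: pair(Y, 1) =?= pair(app(1, empty), 1),  app(Y2, empty) =?= app(app(empty, 1), empty).
Decompose pair/2: Y =?= app(1, empty),  1 =?= 1.
Bind Y := app(1, empty); no other remaining equation mentions Y.
Delete trivial equation 1 =?= 1.
Decompose app/2: Y2 =?= app(empty, 1),  empty =?= empty.
Bind Y2 := app(empty, 1); substituting into the one remaining equation that mentions Y2 gives: W =?= app(pair(app(empty, 1), one), app(app(empty, 1), 1)). Substituting into the earlier bindings gives Z := app(empty, app(W, app(pair(app(empty, 1), one), app(app(empty, 1), 1)))), M := app(W, app(pair(app(empty, 1), one), app(app(empty, 1), 1))), X1 := app(pair(app(empty, 1), one), app(app(empty, 1), 1)).
Delete trivial equation empty =?= empty.
Bind W := app(pair(app(empty, 1), one), app(app(empty, 1), 1)). Substituting into the earlier bindings gives Z := app(empty, app(app(pair(app(empty, 1), one), app(app(empty, 1), 1)), app(pair(app(empty, 1), one), app(app(empty, 1), 1)))), M := app(app(pair(app(empty, 1), one), app(app(empty, 1), 1)), app(pair(app(empty, 1), one), app(app(empty, 1), 1))).
No equations remain and no clash or occurs-check failure arose, so a unifier exists.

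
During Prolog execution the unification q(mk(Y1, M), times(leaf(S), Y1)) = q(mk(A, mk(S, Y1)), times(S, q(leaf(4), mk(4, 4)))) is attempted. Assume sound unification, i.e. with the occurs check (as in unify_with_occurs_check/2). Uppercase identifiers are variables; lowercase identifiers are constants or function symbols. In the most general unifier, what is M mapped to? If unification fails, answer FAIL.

FAIL

Decompose q/2: mk(Y1, M) = mk(A, mk(S, Y1)),  times(leaf(S), Y1) = times(S, q(leaf(4), mk(4, 4))).
Decompose mk/2: Y1 = A,  M = mk(S, Y1).
Bind Y1 := A; substituting into the remaining equations gives: M = mk(S, A),  times(leaf(S), A) = times(S, q(leaf(4), mk(4, 4))).
Bind M := mk(S, A); no other remaining equation mentions M.
Decompose times/2: leaf(S) = S,  A = q(leaf(4), mk(4, 4)).
Occurs check fails: S occurs in leaf(S); the equation S = leaf(S) has no finite solution.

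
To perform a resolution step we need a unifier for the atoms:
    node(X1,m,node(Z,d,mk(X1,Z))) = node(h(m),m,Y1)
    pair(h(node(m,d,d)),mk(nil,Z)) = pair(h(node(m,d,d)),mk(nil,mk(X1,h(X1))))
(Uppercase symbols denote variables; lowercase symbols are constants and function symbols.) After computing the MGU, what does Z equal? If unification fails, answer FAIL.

Decompose node/3: X1 = h(m),  m = m,  node(Z,d,mk(X1,Z)) = Y1.
Bind X1 := h(m); substituting into the 2 remaining equations that mention X1 gives: node(Z,d,mk(h(m),Z)) = Y1,  pair(h(node(m,d,d)),mk(nil,Z)) = pair(h(node(m,d,d)),mk(nil,mk(h(m),h(h(m))))).
Delete trivial equation m = m.
Bind Y1 := node(Z,d,mk(h(m),Z)); no other remaining equation mentions Y1.
Decompose pair/2: h(node(m,d,d)) = h(node(m,d,d)),  mk(nil,Z) = mk(nil,mk(h(m),h(h(m)))).
Delete trivial equation h(node(m,d,d)) = h(node(m,d,d)).
Decompose mk/2: nil = nil,  Z = mk(h(m),h(h(m))).
Delete trivial equation nil = nil.
Bind Z := mk(h(m),h(h(m))). Substituting into the earlier binding gives Y1 := node(mk(h(m),h(h(m))),d,mk(h(m),mk(h(m),h(h(m))))).
MGU = { X1 := h(m), Y1 := node(mk(h(m),h(h(m))),d,mk(h(m),mk(h(m),h(h(m))))), Z := mk(h(m),h(h(m))) }, so Z := mk(h(m),h(h(m))).

mk(h(m),h(h(m)))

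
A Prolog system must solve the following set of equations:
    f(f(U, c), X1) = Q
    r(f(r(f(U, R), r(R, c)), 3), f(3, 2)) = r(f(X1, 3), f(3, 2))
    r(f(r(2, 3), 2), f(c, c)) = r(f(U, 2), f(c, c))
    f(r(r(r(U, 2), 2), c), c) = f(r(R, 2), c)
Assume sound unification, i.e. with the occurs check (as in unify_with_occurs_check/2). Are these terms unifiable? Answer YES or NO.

Bind Q := f(f(U, c), X1); no other remaining equation mentions Q.
Decompose r/2: f(r(f(U, R), r(R, c)), 3) = f(X1, 3),  f(3, 2) = f(3, 2).
Decompose f/2: r(f(U, R), r(R, c)) = X1,  3 = 3.
Bind X1 := r(f(U, R), r(R, c)); no other remaining equation mentions X1. Substituting into the earlier binding gives Q := f(f(U, c), r(f(U, R), r(R, c))).
Delete trivial equation 3 = 3.
Delete trivial equation f(3, 2) = f(3, 2).
Decompose r/2: f(r(2, 3), 2) = f(U, 2),  f(c, c) = f(c, c).
Decompose f/2: r(2, 3) = U,  2 = 2.
Bind U := r(2, 3); substituting into the one remaining equation that mentions U gives: f(r(r(r(r(2, 3), 2), 2), c), c) = f(r(R, 2), c). Substituting into the earlier bindings gives Q := f(f(r(2, 3), c), r(f(r(2, 3), R), r(R, c))), X1 := r(f(r(2, 3), R), r(R, c)).
Delete trivial equation 2 = 2.
Delete trivial equation f(c, c) = f(c, c).
Decompose f/2: r(r(r(r(2, 3), 2), 2), c) = r(R, 2),  c = c.
Decompose r/2: r(r(r(2, 3), 2), 2) = R,  c = 2.
Bind R := r(r(r(2, 3), 2), 2); no other remaining equation mentions R. Substituting into the earlier bindings gives Q := f(f(r(2, 3), c), r(f(r(2, 3), r(r(r(2, 3), 2), 2)), r(r(r(r(2, 3), 2), 2), c))), X1 := r(f(r(2, 3), r(r(r(2, 3), 2), 2)), r(r(r(r(2, 3), 2), 2), c)).
Clash: constants c and 2 differ; no unifier exists.

NO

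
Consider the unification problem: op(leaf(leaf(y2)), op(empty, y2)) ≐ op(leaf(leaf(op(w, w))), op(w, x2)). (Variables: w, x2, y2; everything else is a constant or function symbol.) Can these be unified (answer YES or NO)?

Decompose op/2: leaf(leaf(y2)) ≐ leaf(leaf(op(w, w))),  op(empty, y2) ≐ op(w, x2).
Decompose leaf/1: leaf(y2) ≐ leaf(op(w, w)).
Decompose leaf/1: y2 ≐ op(w, w).
Bind y2 := op(w, w); substituting into the remaining equation gives: op(empty, op(w, w)) ≐ op(w, x2).
Decompose op/2: empty ≐ w,  op(w, w) ≐ x2.
Bind w := empty; substituting into the remaining equation gives: op(empty, empty) ≐ x2. Substituting into the earlier binding gives y2 := op(empty, empty).
Bind x2 := op(empty, empty).
No equations remain and no clash or occurs-check failure arose, so a unifier exists.

YES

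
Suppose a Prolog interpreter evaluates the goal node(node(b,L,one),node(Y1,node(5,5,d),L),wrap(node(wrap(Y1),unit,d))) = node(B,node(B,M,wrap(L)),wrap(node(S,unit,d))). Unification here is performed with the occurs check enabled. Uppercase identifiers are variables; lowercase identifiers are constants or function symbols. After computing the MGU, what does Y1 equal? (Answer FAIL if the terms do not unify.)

Decompose node/3: node(b,L,one) = B,  node(Y1,node(5,5,d),L) = node(B,M,wrap(L)),  wrap(node(wrap(Y1),unit,d)) = wrap(node(S,unit,d)).
Bind B := node(b,L,one); substituting into the one remaining equation that mentions B gives: node(Y1,node(5,5,d),L) = node(node(b,L,one),M,wrap(L)).
Decompose node/3: Y1 = node(b,L,one),  node(5,5,d) = M,  L = wrap(L).
Bind Y1 := node(b,L,one); substituting into the one remaining equation that mentions Y1 gives: wrap(node(wrap(node(b,L,one)),unit,d)) = wrap(node(S,unit,d)).
Bind M := node(5,5,d); no other remaining equation mentions M.
Occurs check fails: L occurs in wrap(L); the equation L = wrap(L) has no finite solution.

FAIL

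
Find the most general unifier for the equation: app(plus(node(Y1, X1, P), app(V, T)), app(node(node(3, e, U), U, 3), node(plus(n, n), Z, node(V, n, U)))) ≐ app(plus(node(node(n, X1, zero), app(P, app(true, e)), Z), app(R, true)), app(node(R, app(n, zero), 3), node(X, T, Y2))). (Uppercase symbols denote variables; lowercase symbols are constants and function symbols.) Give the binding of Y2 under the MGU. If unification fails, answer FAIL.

Decompose app/2: plus(node(Y1, X1, P), app(V, T)) ≐ plus(node(node(n, X1, zero), app(P, app(true, e)), Z), app(R, true)),  app(node(node(3, e, U), U, 3), node(plus(n, n), Z, node(V, n, U))) ≐ app(node(R, app(n, zero), 3), node(X, T, Y2)).
Decompose plus/2: node(Y1, X1, P) ≐ node(node(n, X1, zero), app(P, app(true, e)), Z),  app(V, T) ≐ app(R, true).
Decompose node/3: Y1 ≐ node(n, X1, zero),  X1 ≐ app(P, app(true, e)),  P ≐ Z.
Bind Y1 := node(n, X1, zero); no other remaining equation mentions Y1.
Bind X1 := app(P, app(true, e)); no other remaining equation mentions X1. Substituting into the earlier binding gives Y1 := node(n, app(P, app(true, e)), zero).
Bind P := Z; no other remaining equation mentions P. Substituting into the earlier bindings gives Y1 := node(n, app(Z, app(true, e)), zero), X1 := app(Z, app(true, e)).
Decompose app/2: V ≐ R,  T ≐ true.
Bind V := R; substituting into the one remaining equation that mentions V gives: app(node(node(3, e, U), U, 3), node(plus(n, n), Z, node(R, n, U))) ≐ app(node(R, app(n, zero), 3), node(X, T, Y2)).
Bind T := true; substituting into the remaining equation gives: app(node(node(3, e, U), U, 3), node(plus(n, n), Z, node(R, n, U))) ≐ app(node(R, app(n, zero), 3), node(X, true, Y2)).
Decompose app/2: node(node(3, e, U), U, 3) ≐ node(R, app(n, zero), 3),  node(plus(n, n), Z, node(R, n, U)) ≐ node(X, true, Y2).
Decompose node/3: node(3, e, U) ≐ R,  U ≐ app(n, zero),  3 ≐ 3.
Bind R := node(3, e, U); substituting into the one remaining equation that mentions R gives: node(plus(n, n), Z, node(node(3, e, U), n, U)) ≐ node(X, true, Y2). Substituting into the earlier binding gives V := node(3, e, U).
Bind U := app(n, zero); substituting into the one remaining equation that mentions U gives: node(plus(n, n), Z, node(node(3, e, app(n, zero)), n, app(n, zero))) ≐ node(X, true, Y2). Substituting into the earlier bindings gives V := node(3, e, app(n, zero)), R := node(3, e, app(n, zero)).
Delete trivial equation 3 ≐ 3.
Decompose node/3: plus(n, n) ≐ X,  Z ≐ true,  node(node(3, e, app(n, zero)), n, app(n, zero)) ≐ Y2.
Bind X := plus(n, n); no other remaining equation mentions X.
Bind Z := true; no other remaining equation mentions Z. Substituting into the earlier bindings gives Y1 := node(n, app(true, app(true, e)), zero), X1 := app(true, app(true, e)), P := true.
Bind Y2 := node(node(3, e, app(n, zero)), n, app(n, zero)).
MGU = { Y1 -> node(n, app(true, app(true, e)), zero), X1 -> app(true, app(true, e)), P -> true, V -> node(3, e, app(n, zero)), T -> true, R -> node(3, e, app(n, zero)), U -> app(n, zero), X -> plus(n, n), Z -> true, Y2 -> node(node(3, e, app(n, zero)), n, app(n, zero)) }, so Y2 -> node(node(3, e, app(n, zero)), n, app(n, zero)).

node(node(3, e, app(n, zero)), n, app(n, zero))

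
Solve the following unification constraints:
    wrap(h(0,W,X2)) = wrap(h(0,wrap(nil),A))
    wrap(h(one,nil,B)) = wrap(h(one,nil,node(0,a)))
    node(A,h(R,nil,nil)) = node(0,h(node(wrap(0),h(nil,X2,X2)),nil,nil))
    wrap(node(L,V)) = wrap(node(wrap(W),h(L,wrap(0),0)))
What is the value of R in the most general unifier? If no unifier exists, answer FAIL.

node(wrap(0),h(nil,0,0))

Decompose wrap/1: h(0,W,X2) = h(0,wrap(nil),A).
Decompose h/3: 0 = 0,  W = wrap(nil),  X2 = A.
Delete trivial equation 0 = 0.
Bind W := wrap(nil); substituting into the one remaining equation that mentions W gives: wrap(node(L,V)) = wrap(node(wrap(wrap(nil)),h(L,wrap(0),0))).
Bind X2 := A; substituting into the one remaining equation that mentions X2 gives: node(A,h(R,nil,nil)) = node(0,h(node(wrap(0),h(nil,A,A)),nil,nil)).
Decompose wrap/1: h(one,nil,B) = h(one,nil,node(0,a)).
Decompose h/3: one = one,  nil = nil,  B = node(0,a).
Delete trivial equation one = one.
Delete trivial equation nil = nil.
Bind B := node(0,a); no other remaining equation mentions B.
Decompose node/2: A = 0,  h(R,nil,nil) = h(node(wrap(0),h(nil,A,A)),nil,nil).
Bind A := 0; substituting into the one remaining equation that mentions A gives: h(R,nil,nil) = h(node(wrap(0),h(nil,0,0)),nil,nil). Substituting into the earlier binding gives X2 := 0.
Decompose h/3: R = node(wrap(0),h(nil,0,0)),  nil = nil,  nil = nil.
Bind R := node(wrap(0),h(nil,0,0)); no other remaining equation mentions R.
Delete trivial equation nil = nil.
Delete trivial equation nil = nil.
Decompose wrap/1: node(L,V) = node(wrap(wrap(nil)),h(L,wrap(0),0)).
Decompose node/2: L = wrap(wrap(nil)),  V = h(L,wrap(0),0).
Bind L := wrap(wrap(nil)); substituting into the remaining equation gives: V = h(wrap(wrap(nil)),wrap(0),0).
Bind V := h(wrap(wrap(nil)),wrap(0),0).
MGU = { W := wrap(nil), X2 := 0, B := node(0,a), A := 0, R := node(wrap(0),h(nil,0,0)), L := wrap(wrap(nil)), V := h(wrap(wrap(nil)),wrap(0),0) }, so R := node(wrap(0),h(nil,0,0)).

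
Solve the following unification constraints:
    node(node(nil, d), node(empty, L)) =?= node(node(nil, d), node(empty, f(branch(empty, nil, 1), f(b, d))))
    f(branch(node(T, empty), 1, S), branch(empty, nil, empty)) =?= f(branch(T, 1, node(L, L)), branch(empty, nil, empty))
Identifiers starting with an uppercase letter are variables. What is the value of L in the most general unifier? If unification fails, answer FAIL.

FAIL

Decompose node/2: node(nil, d) =?= node(nil, d),  node(empty, L) =?= node(empty, f(branch(empty, nil, 1), f(b, d))).
Delete trivial equation node(nil, d) =?= node(nil, d).
Decompose node/2: empty =?= empty,  L =?= f(branch(empty, nil, 1), f(b, d)).
Delete trivial equation empty =?= empty.
Bind L := f(branch(empty, nil, 1), f(b, d)); substituting into the remaining equation gives: f(branch(node(T, empty), 1, S), branch(empty, nil, empty)) =?= f(branch(T, 1, node(f(branch(empty, nil, 1), f(b, d)), f(branch(empty, nil, 1), f(b, d)))), branch(empty, nil, empty)).
Decompose f/2: branch(node(T, empty), 1, S) =?= branch(T, 1, node(f(branch(empty, nil, 1), f(b, d)), f(branch(empty, nil, 1), f(b, d)))),  branch(empty, nil, empty) =?= branch(empty, nil, empty).
Decompose branch/3: node(T, empty) =?= T,  1 =?= 1,  S =?= node(f(branch(empty, nil, 1), f(b, d)), f(branch(empty, nil, 1), f(b, d))).
Occurs check fails: T occurs in node(T, empty); the equation T =?= node(T, empty) has no finite solution.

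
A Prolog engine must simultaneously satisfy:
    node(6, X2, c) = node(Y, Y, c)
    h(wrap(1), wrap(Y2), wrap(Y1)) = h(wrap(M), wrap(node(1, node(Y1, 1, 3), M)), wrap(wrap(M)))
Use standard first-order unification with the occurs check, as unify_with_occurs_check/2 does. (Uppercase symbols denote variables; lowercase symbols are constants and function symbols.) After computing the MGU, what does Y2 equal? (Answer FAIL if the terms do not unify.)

node(1, node(wrap(1), 1, 3), 1)

Decompose node/3: 6 = Y,  X2 = Y,  c = c.
Bind Y := 6; substituting into the one remaining equation that mentions Y gives: X2 = 6.
Bind X2 := 6; no other remaining equation mentions X2.
Delete trivial equation c = c.
Decompose h/3: wrap(1) = wrap(M),  wrap(Y2) = wrap(node(1, node(Y1, 1, 3), M)),  wrap(Y1) = wrap(wrap(M)).
Decompose wrap/1: 1 = M.
Bind M := 1; substituting into the remaining equations gives: wrap(Y2) = wrap(node(1, node(Y1, 1, 3), 1)),  wrap(Y1) = wrap(wrap(1)).
Decompose wrap/1: Y2 = node(1, node(Y1, 1, 3), 1).
Bind Y2 := node(1, node(Y1, 1, 3), 1); no other remaining equation mentions Y2.
Decompose wrap/1: Y1 = wrap(1).
Bind Y1 := wrap(1). Substituting into the earlier binding gives Y2 := node(1, node(wrap(1), 1, 3), 1).
MGU = { Y ↦ 6, X2 ↦ 6, M ↦ 1, Y2 ↦ node(1, node(wrap(1), 1, 3), 1), Y1 ↦ wrap(1) }, so Y2 ↦ node(1, node(wrap(1), 1, 3), 1).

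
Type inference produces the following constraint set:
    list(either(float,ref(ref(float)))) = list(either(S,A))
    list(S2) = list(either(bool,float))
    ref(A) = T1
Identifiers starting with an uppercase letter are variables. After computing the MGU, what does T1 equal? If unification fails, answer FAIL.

Decompose list/1: either(float,ref(ref(float))) = either(S,A).
Decompose either/2: float = S,  ref(ref(float)) = A.
Bind S := float; no other remaining equation mentions S.
Bind A := ref(ref(float)); substituting into the one remaining equation that mentions A gives: ref(ref(ref(float))) = T1.
Decompose list/1: S2 = either(bool,float).
Bind S2 := either(bool,float); no other remaining equation mentions S2.
Bind T1 := ref(ref(ref(float))).
MGU = { S ↦ float, A ↦ ref(ref(float)), S2 ↦ either(bool,float), T1 ↦ ref(ref(ref(float))) }, so T1 ↦ ref(ref(ref(float))).

ref(ref(ref(float)))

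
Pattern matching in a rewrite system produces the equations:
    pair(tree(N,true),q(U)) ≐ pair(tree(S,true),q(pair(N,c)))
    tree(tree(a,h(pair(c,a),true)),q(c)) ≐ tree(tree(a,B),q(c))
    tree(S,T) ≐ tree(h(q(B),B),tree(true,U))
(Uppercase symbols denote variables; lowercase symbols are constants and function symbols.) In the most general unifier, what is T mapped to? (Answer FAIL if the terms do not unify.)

Decompose pair/2: tree(N,true) ≐ tree(S,true),  q(U) ≐ q(pair(N,c)).
Decompose tree/2: N ≐ S,  true ≐ true.
Bind N := S; substituting into the one remaining equation that mentions N gives: q(U) ≐ q(pair(S,c)).
Delete trivial equation true ≐ true.
Decompose q/1: U ≐ pair(S,c).
Bind U := pair(S,c); substituting into the one remaining equation that mentions U gives: tree(S,T) ≐ tree(h(q(B),B),tree(true,pair(S,c))).
Decompose tree/2: tree(a,h(pair(c,a),true)) ≐ tree(a,B),  q(c) ≐ q(c).
Decompose tree/2: a ≐ a,  h(pair(c,a),true) ≐ B.
Delete trivial equation a ≐ a.
Bind B := h(pair(c,a),true); substituting into the one remaining equation that mentions B gives: tree(S,T) ≐ tree(h(q(h(pair(c,a),true)),h(pair(c,a),true)),tree(true,pair(S,c))).
Delete trivial equation q(c) ≐ q(c).
Decompose tree/2: S ≐ h(q(h(pair(c,a),true)),h(pair(c,a),true)),  T ≐ tree(true,pair(S,c)).
Bind S := h(q(h(pair(c,a),true)),h(pair(c,a),true)); substituting into the remaining equation gives: T ≐ tree(true,pair(h(q(h(pair(c,a),true)),h(pair(c,a),true)),c)). Substituting into the earlier bindings gives N := h(q(h(pair(c,a),true)),h(pair(c,a),true)), U := pair(h(q(h(pair(c,a),true)),h(pair(c,a),true)),c).
Bind T := tree(true,pair(h(q(h(pair(c,a),true)),h(pair(c,a),true)),c)).
MGU = { N := h(q(h(pair(c,a),true)),h(pair(c,a),true)), U := pair(h(q(h(pair(c,a),true)),h(pair(c,a),true)),c), B := h(pair(c,a),true), S := h(q(h(pair(c,a),true)),h(pair(c,a),true)), T := tree(true,pair(h(q(h(pair(c,a),true)),h(pair(c,a),true)),c)) }, so T := tree(true,pair(h(q(h(pair(c,a),true)),h(pair(c,a),true)),c)).

tree(true,pair(h(q(h(pair(c,a),true)),h(pair(c,a),true)),c))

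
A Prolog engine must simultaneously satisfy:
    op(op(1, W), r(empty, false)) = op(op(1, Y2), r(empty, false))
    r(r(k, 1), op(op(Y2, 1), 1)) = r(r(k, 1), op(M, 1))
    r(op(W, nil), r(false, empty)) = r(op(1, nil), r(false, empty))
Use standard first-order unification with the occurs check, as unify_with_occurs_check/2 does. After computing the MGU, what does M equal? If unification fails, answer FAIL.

op(1, 1)

Decompose op/2: op(1, W) = op(1, Y2),  r(empty, false) = r(empty, false).
Decompose op/2: 1 = 1,  W = Y2.
Delete trivial equation 1 = 1.
Bind W := Y2; substituting into the one remaining equation that mentions W gives: r(op(Y2, nil), r(false, empty)) = r(op(1, nil), r(false, empty)).
Delete trivial equation r(empty, false) = r(empty, false).
Decompose r/2: r(k, 1) = r(k, 1),  op(op(Y2, 1), 1) = op(M, 1).
Delete trivial equation r(k, 1) = r(k, 1).
Decompose op/2: op(Y2, 1) = M,  1 = 1.
Bind M := op(Y2, 1); no other remaining equation mentions M.
Delete trivial equation 1 = 1.
Decompose r/2: op(Y2, nil) = op(1, nil),  r(false, empty) = r(false, empty).
Decompose op/2: Y2 = 1,  nil = nil.
Bind Y2 := 1; no other remaining equation mentions Y2. Substituting into the earlier bindings gives W := 1, M := op(1, 1).
Delete trivial equation nil = nil.
Delete trivial equation r(false, empty) = r(false, empty).
MGU = { W = 1, M = op(1, 1), Y2 = 1 }, so M = op(1, 1).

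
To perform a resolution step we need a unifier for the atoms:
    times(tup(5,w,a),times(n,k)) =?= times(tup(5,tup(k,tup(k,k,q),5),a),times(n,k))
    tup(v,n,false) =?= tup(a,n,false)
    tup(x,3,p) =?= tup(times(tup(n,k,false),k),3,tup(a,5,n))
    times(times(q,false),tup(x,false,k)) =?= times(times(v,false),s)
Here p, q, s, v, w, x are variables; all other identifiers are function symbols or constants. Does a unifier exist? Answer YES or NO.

Decompose times/2: tup(5,w,a) =?= tup(5,tup(k,tup(k,k,q),5),a),  times(n,k) =?= times(n,k).
Decompose tup/3: 5 =?= 5,  w =?= tup(k,tup(k,k,q),5),  a =?= a.
Delete trivial equation 5 =?= 5.
Bind w := tup(k,tup(k,k,q),5); no other remaining equation mentions w.
Delete trivial equation a =?= a.
Delete trivial equation times(n,k) =?= times(n,k).
Decompose tup/3: v =?= a,  n =?= n,  false =?= false.
Bind v := a; substituting into the one remaining equation that mentions v gives: times(times(q,false),tup(x,false,k)) =?= times(times(a,false),s).
Delete trivial equation n =?= n.
Delete trivial equation false =?= false.
Decompose tup/3: x =?= times(tup(n,k,false),k),  3 =?= 3,  p =?= tup(a,5,n).
Bind x := times(tup(n,k,false),k); substituting into the one remaining equation that mentions x gives: times(times(q,false),tup(times(tup(n,k,false),k),false,k)) =?= times(times(a,false),s).
Delete trivial equation 3 =?= 3.
Bind p := tup(a,5,n); no other remaining equation mentions p.
Decompose times/2: times(q,false) =?= times(a,false),  tup(times(tup(n,k,false),k),false,k) =?= s.
Decompose times/2: q =?= a,  false =?= false.
Bind q := a; no other remaining equation mentions q. Substituting into the earlier binding gives w := tup(k,tup(k,k,a),5).
Delete trivial equation false =?= false.
Bind s := tup(times(tup(n,k,false),k),false,k).
No equations remain and no clash or occurs-check failure arose, so a unifier exists.

YES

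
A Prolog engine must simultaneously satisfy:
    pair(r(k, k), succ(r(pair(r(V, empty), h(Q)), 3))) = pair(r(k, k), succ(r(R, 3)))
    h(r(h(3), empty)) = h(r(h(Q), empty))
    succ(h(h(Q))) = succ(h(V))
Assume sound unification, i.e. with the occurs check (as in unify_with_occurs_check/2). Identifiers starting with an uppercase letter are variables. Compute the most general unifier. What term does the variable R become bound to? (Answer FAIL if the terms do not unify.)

pair(r(h(3), empty), h(3))

Decompose pair/2: r(k, k) = r(k, k),  succ(r(pair(r(V, empty), h(Q)), 3)) = succ(r(R, 3)).
Delete trivial equation r(k, k) = r(k, k).
Decompose succ/1: r(pair(r(V, empty), h(Q)), 3) = r(R, 3).
Decompose r/2: pair(r(V, empty), h(Q)) = R,  3 = 3.
Bind R := pair(r(V, empty), h(Q)); no other remaining equation mentions R.
Delete trivial equation 3 = 3.
Decompose h/1: r(h(3), empty) = r(h(Q), empty).
Decompose r/2: h(3) = h(Q),  empty = empty.
Decompose h/1: 3 = Q.
Bind Q := 3; substituting into the one remaining equation that mentions Q gives: succ(h(h(3))) = succ(h(V)). Substituting into the earlier binding gives R := pair(r(V, empty), h(3)).
Delete trivial equation empty = empty.
Decompose succ/1: h(h(3)) = h(V).
Decompose h/1: h(3) = V.
Bind V := h(3). Substituting into the earlier binding gives R := pair(r(h(3), empty), h(3)).
MGU = { R = pair(r(h(3), empty), h(3)), Q = 3, V = h(3) }, so R = pair(r(h(3), empty), h(3)).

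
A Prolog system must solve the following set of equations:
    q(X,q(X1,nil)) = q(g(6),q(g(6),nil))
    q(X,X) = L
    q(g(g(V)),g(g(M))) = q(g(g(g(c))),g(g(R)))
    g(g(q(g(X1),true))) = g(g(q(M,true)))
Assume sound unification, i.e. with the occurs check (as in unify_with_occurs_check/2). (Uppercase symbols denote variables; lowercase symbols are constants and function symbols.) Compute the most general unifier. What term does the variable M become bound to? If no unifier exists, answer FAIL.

g(g(6))

Decompose q/2: X = g(6),  q(X1,nil) = q(g(6),nil).
Bind X := g(6); substituting into the one remaining equation that mentions X gives: q(g(6),g(6)) = L.
Decompose q/2: X1 = g(6),  nil = nil.
Bind X1 := g(6); substituting into the one remaining equation that mentions X1 gives: g(g(q(g(g(6)),true))) = g(g(q(M,true))).
Delete trivial equation nil = nil.
Bind L := q(g(6),g(6)); no other remaining equation mentions L.
Decompose q/2: g(g(V)) = g(g(g(c))),  g(g(M)) = g(g(R)).
Decompose g/1: g(V) = g(g(c)).
Decompose g/1: V = g(c).
Bind V := g(c); no other remaining equation mentions V.
Decompose g/1: g(M) = g(R).
Decompose g/1: M = R.
Bind M := R; substituting into the remaining equation gives: g(g(q(g(g(6)),true))) = g(g(q(R,true))).
Decompose g/1: g(q(g(g(6)),true)) = g(q(R,true)).
Decompose g/1: q(g(g(6)),true) = q(R,true).
Decompose q/2: g(g(6)) = R,  true = true.
Bind R := g(g(6)); no other remaining equation mentions R. Substituting into the earlier binding gives M := g(g(6)).
Delete trivial equation true = true.
MGU = { X ↦ g(6), X1 ↦ g(6), L ↦ q(g(6),g(6)), V ↦ g(c), M ↦ g(g(6)), R ↦ g(g(6)) }, so M ↦ g(g(6)).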